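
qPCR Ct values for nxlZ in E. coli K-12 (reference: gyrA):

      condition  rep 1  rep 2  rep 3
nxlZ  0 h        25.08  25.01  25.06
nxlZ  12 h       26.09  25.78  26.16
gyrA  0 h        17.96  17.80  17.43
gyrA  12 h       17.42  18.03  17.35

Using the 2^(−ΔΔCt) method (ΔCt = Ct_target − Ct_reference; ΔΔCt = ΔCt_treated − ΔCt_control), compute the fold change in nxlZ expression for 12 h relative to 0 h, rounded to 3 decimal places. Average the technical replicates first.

0.470

Mean Ct: nxlZ 0 h 25.050; nxlZ 12 h 26.010; gyrA 0 h 17.730; gyrA 12 h 17.600
ΔCt(0 h) = 25.050 − 17.730 = 7.320
ΔCt(12 h) = 26.010 − 17.600 = 8.410
ΔΔCt = 8.410 − 7.320 = 1.090
Fold change = 2^(−1.090) = 0.4698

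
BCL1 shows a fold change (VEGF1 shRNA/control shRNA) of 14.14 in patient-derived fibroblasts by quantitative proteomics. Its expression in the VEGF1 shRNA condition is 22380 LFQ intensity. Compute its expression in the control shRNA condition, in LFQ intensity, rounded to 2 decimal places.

1582.74

control shRNA expression = 22380 / 14.14 = 1582.74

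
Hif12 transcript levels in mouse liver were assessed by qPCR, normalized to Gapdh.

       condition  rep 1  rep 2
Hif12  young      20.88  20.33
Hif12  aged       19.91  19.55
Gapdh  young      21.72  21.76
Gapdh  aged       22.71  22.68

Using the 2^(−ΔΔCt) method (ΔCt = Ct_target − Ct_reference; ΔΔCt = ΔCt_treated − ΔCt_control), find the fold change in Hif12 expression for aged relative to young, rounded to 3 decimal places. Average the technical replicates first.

3.555

Mean Ct: Hif12 young 20.605; Hif12 aged 19.730; Gapdh young 21.740; Gapdh aged 22.695
ΔCt(young) = 20.605 − 21.740 = -1.135
ΔCt(aged) = 19.730 − 22.695 = -2.965
ΔΔCt = -2.965 − (-1.135) = -1.830
Fold change = 2^(−(-1.830)) = 2^1.830 = 3.5554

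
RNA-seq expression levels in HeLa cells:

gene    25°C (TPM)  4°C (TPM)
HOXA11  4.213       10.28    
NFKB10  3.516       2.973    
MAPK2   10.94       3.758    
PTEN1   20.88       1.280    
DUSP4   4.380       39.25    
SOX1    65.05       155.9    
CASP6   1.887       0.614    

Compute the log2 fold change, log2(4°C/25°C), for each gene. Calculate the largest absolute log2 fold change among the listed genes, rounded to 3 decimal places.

log2(10.28/4.213) = 1.287  (HOXA11)
log2(2.973/3.516) = -0.242  (NFKB10)
log2(3.758/10.94) = -1.542  (MAPK2)
log2(1.280/20.88) = -4.028  (PTEN1)
log2(39.25/4.380) = 3.164  (DUSP4)
log2(155.9/65.05) = 1.261  (SOX1)
log2(0.614/1.887) = -1.620  (CASP6)
The largest magnitude belongs to PTEN1.

4.028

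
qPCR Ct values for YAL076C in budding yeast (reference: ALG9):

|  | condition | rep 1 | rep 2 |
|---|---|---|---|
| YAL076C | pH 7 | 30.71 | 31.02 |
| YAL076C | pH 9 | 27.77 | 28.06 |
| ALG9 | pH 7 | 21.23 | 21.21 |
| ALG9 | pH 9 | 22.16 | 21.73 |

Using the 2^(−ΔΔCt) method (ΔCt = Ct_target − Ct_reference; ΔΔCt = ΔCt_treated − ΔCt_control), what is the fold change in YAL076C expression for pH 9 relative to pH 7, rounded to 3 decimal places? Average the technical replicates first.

12.773

Mean Ct: YAL076C pH 7 30.865; YAL076C pH 9 27.915; ALG9 pH 7 21.220; ALG9 pH 9 21.945
ΔCt(pH 7) = 30.865 − 21.220 = 9.645
ΔCt(pH 9) = 27.915 − 21.945 = 5.970
ΔΔCt = 5.970 − 9.645 = -3.675
Fold change = 2^(−(-3.675)) = 2^3.675 = 12.7728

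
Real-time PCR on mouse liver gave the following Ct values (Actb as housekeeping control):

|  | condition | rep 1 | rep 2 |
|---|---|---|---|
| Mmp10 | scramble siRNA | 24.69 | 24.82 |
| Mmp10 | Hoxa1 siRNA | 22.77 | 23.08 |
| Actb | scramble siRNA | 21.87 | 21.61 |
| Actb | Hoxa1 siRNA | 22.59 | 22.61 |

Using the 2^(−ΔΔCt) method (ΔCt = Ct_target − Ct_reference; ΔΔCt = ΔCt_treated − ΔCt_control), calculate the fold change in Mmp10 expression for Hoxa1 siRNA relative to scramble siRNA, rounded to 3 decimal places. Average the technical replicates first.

6.453

Mean Ct: Mmp10 scramble siRNA 24.755; Mmp10 Hoxa1 siRNA 22.925; Actb scramble siRNA 21.740; Actb Hoxa1 siRNA 22.600
ΔCt(scramble siRNA) = 24.755 − 21.740 = 3.015
ΔCt(Hoxa1 siRNA) = 22.925 − 22.600 = 0.325
ΔΔCt = 0.325 − 3.015 = -2.690
Fold change = 2^(−(-2.690)) = 2^2.690 = 6.4531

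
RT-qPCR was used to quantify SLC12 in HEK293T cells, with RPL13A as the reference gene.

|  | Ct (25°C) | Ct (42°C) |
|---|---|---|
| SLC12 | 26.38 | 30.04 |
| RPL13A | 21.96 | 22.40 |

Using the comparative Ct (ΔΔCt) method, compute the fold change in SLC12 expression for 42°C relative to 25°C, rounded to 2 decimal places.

0.11

ΔCt(25°C) = 26.380 − 21.960 = 4.420
ΔCt(42°C) = 30.040 − 22.400 = 7.640
ΔΔCt = 7.640 − 4.420 = 3.220
Fold change = 2^(−3.220) = 0.107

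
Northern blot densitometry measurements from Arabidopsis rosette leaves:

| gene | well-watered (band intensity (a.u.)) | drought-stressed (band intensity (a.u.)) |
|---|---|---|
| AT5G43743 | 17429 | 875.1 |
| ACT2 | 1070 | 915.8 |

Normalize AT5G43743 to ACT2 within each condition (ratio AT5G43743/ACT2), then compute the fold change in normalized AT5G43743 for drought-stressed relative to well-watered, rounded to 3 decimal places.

AT5G43743/ACT2 (well-watered) = 17429 / 1070 = 16.289
AT5G43743/ACT2 (drought-stressed) = 875.1 / 915.8 = 0.95556
Fold change = 0.95556 / 16.289 = 0.0587

0.059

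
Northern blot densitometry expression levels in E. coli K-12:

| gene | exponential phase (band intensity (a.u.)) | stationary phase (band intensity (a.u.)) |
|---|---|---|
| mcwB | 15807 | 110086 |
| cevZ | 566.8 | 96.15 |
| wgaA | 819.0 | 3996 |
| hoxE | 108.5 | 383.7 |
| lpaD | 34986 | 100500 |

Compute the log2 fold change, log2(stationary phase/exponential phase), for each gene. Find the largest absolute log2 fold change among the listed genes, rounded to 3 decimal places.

log2(110086/15807) = 2.800  (mcwB)
log2(96.15/566.8) = -2.559  (cevZ)
log2(3996/819.0) = 2.287  (wgaA)
log2(383.7/108.5) = 1.822  (hoxE)
log2(100500/34986) = 1.522  (lpaD)
The largest magnitude belongs to mcwB.

2.800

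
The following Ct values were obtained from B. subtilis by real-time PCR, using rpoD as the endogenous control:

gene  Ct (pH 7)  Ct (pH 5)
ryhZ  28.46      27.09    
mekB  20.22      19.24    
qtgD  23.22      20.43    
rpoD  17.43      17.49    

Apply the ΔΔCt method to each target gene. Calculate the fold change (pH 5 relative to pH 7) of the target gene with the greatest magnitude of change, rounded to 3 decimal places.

7.210

ryhZ: ΔΔCt = (27.09−17.49) − (28.46−17.43) = 9.60 − 11.03 = -1.43; fold change = 2^1.43 = 2.694
mekB: ΔΔCt = (19.24−17.49) − (20.22−17.43) = 1.75 − 2.79 = -1.04; fold change = 2^1.04 = 2.056
qtgD: ΔΔCt = (20.43−17.49) − (23.22−17.43) = 2.94 − 5.79 = -2.85; fold change = 2^2.85 = 7.210
qtgD has the largest |ΔΔCt| = 2.85.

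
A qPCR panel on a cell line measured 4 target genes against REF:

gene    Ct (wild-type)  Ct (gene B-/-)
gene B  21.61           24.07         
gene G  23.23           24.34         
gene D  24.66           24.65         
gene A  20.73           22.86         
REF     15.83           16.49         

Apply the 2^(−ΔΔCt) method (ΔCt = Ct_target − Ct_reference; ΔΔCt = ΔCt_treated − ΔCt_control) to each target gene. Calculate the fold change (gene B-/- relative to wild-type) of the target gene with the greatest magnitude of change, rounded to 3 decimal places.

gene B: ΔΔCt = (24.07−16.49) − (21.61−15.83) = 7.58 − 5.78 = 1.80; fold change = 2^-1.80 = 0.287
gene G: ΔΔCt = (24.34−16.49) − (23.23−15.83) = 7.85 − 7.40 = 0.45; fold change = 2^-0.45 = 0.732
gene D: ΔΔCt = (24.65−16.49) − (24.66−15.83) = 8.16 − 8.83 = -0.67; fold change = 2^0.67 = 1.591
gene A: ΔΔCt = (22.86−16.49) − (20.73−15.83) = 6.37 − 4.90 = 1.47; fold change = 2^-1.47 = 0.361
gene B has the largest |ΔΔCt| = 1.80.

0.287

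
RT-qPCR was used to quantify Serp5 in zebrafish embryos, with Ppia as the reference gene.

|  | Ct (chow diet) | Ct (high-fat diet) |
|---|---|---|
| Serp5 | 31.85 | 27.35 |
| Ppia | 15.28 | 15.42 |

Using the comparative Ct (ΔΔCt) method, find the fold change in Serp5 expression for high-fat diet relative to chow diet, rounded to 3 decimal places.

24.933

ΔCt(chow diet) = 31.850 − 15.280 = 16.570
ΔCt(high-fat diet) = 27.350 − 15.420 = 11.930
ΔΔCt = 11.930 − 16.570 = -4.640
Fold change = 2^(−(-4.640)) = 2^4.640 = 24.9333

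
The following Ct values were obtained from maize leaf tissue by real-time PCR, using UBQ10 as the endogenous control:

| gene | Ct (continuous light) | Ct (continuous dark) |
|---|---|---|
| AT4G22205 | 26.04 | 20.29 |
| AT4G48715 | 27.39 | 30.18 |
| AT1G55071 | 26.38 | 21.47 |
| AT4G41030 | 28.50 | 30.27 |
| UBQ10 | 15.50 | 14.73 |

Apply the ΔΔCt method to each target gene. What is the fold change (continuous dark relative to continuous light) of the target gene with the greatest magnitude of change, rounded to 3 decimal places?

31.559

AT4G22205: ΔΔCt = (20.29−14.73) − (26.04−15.50) = 5.56 − 10.54 = -4.98; fold change = 2^4.98 = 31.559
AT4G48715: ΔΔCt = (30.18−14.73) − (27.39−15.50) = 15.45 − 11.89 = 3.56; fold change = 2^-3.56 = 0.085
AT1G55071: ΔΔCt = (21.47−14.73) − (26.38−15.50) = 6.74 − 10.88 = -4.14; fold change = 2^4.14 = 17.630
AT4G41030: ΔΔCt = (30.27−14.73) − (28.50−15.50) = 15.54 − 13.00 = 2.54; fold change = 2^-2.54 = 0.172
AT4G22205 has the largest |ΔΔCt| = 4.98.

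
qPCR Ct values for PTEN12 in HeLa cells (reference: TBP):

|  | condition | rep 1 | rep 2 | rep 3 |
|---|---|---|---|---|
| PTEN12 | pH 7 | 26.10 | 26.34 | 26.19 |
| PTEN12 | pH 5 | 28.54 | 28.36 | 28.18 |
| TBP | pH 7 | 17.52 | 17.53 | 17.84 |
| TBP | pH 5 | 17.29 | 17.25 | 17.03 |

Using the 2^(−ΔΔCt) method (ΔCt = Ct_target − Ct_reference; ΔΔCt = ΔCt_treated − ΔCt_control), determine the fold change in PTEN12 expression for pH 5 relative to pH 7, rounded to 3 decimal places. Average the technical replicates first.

0.166

Mean Ct: PTEN12 pH 7 26.210; PTEN12 pH 5 28.360; TBP pH 7 17.630; TBP pH 5 17.190
ΔCt(pH 7) = 26.210 − 17.630 = 8.580
ΔCt(pH 5) = 28.360 − 17.190 = 11.170
ΔΔCt = 11.170 − 8.580 = 2.590
Fold change = 2^(−2.590) = 0.1661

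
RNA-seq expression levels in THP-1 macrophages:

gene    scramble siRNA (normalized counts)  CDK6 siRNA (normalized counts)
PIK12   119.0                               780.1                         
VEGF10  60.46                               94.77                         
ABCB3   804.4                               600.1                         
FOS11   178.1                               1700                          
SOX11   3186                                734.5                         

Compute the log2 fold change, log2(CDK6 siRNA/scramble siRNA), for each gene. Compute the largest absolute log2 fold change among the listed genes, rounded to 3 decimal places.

3.255

log2(780.1/119.0) = 2.713  (PIK12)
log2(94.77/60.46) = 0.648  (VEGF10)
log2(600.1/804.4) = -0.423  (ABCB3)
log2(1700/178.1) = 3.255  (FOS11)
log2(734.5/3186) = -2.117  (SOX11)
The largest magnitude belongs to FOS11.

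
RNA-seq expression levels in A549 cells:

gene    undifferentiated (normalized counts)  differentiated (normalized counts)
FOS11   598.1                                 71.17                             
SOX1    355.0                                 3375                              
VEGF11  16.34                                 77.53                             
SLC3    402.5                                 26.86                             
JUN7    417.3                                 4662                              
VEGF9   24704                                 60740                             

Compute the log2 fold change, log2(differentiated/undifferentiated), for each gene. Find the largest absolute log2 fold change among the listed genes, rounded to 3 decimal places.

3.905

log2(71.17/598.1) = -3.071  (FOS11)
log2(3375/355.0) = 3.249  (SOX1)
log2(77.53/16.34) = 2.246  (VEGF11)
log2(26.86/402.5) = -3.905  (SLC3)
log2(4662/417.3) = 3.482  (JUN7)
log2(60740/24704) = 1.298  (VEGF9)
The largest magnitude belongs to SLC3.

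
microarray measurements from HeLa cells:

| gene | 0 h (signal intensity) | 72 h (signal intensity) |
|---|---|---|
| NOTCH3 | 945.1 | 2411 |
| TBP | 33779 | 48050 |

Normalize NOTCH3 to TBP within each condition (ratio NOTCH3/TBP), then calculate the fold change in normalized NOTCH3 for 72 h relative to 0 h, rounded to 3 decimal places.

1.793

NOTCH3/TBP (0 h) = 945.1 / 33779 = 0.027979
NOTCH3/TBP (72 h) = 2411 / 48050 = 0.050177
Fold change = 0.050177 / 0.027979 = 1.7934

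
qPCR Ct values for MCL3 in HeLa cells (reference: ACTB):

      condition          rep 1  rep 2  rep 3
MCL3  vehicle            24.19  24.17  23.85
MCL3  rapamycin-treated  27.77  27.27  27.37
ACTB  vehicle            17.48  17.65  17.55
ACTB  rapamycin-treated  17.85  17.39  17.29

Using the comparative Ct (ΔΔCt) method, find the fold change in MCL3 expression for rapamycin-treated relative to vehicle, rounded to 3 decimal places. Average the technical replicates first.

0.092

Mean Ct: MCL3 vehicle 24.070; MCL3 rapamycin-treated 27.470; ACTB vehicle 17.560; ACTB rapamycin-treated 17.510
ΔCt(vehicle) = 24.070 − 17.560 = 6.510
ΔCt(rapamycin-treated) = 27.470 − 17.510 = 9.960
ΔΔCt = 9.960 − 6.510 = 3.450
Fold change = 2^(−3.450) = 0.0915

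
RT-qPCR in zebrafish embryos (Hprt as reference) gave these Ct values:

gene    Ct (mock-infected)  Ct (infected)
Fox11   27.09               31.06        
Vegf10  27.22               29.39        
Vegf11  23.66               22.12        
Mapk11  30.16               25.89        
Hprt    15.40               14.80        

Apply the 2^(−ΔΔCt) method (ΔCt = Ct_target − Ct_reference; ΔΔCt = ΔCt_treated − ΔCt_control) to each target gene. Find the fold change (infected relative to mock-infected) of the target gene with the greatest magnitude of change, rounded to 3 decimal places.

0.042

Fox11: ΔΔCt = (31.06−14.80) − (27.09−15.40) = 16.26 − 11.69 = 4.57; fold change = 2^-4.57 = 0.042
Vegf10: ΔΔCt = (29.39−14.80) − (27.22−15.40) = 14.59 − 11.82 = 2.77; fold change = 2^-2.77 = 0.147
Vegf11: ΔΔCt = (22.12−14.80) − (23.66−15.40) = 7.32 − 8.26 = -0.94; fold change = 2^0.94 = 1.919
Mapk11: ΔΔCt = (25.89−14.80) − (30.16−15.40) = 11.09 − 14.76 = -3.67; fold change = 2^3.67 = 12.729
Fox11 has the largest |ΔΔCt| = 4.57.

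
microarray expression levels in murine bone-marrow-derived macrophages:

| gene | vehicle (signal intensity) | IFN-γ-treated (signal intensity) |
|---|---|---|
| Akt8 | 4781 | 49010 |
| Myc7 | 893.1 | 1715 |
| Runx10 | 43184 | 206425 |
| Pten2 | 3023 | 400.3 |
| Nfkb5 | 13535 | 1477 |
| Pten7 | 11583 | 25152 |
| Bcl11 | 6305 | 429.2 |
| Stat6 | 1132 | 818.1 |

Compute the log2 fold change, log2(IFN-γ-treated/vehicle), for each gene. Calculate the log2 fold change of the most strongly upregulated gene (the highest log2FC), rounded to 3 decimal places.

log2(49010/4781) = 3.358  (Akt8)
log2(1715/893.1) = 0.941  (Myc7)
log2(206425/43184) = 2.257  (Runx10)
log2(400.3/3023) = -2.917  (Pten2)
log2(1477/13535) = -3.196  (Nfkb5)
log2(25152/11583) = 1.119  (Pten7)
log2(429.2/6305) = -3.877  (Bcl11)
log2(818.1/1132) = -0.469  (Stat6)
Akt8 is most strongly upregulated.

3.358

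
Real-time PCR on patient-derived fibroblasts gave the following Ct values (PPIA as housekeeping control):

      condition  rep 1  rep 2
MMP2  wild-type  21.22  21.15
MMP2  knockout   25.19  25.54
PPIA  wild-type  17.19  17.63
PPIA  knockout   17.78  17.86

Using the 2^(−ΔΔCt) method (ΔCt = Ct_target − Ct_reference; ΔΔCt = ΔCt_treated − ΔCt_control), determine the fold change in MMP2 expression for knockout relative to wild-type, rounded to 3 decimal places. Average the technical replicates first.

0.073

Mean Ct: MMP2 wild-type 21.185; MMP2 knockout 25.365; PPIA wild-type 17.410; PPIA knockout 17.820
ΔCt(wild-type) = 21.185 − 17.410 = 3.775
ΔCt(knockout) = 25.365 − 17.820 = 7.545
ΔΔCt = 7.545 − 3.775 = 3.770
Fold change = 2^(−3.770) = 0.0733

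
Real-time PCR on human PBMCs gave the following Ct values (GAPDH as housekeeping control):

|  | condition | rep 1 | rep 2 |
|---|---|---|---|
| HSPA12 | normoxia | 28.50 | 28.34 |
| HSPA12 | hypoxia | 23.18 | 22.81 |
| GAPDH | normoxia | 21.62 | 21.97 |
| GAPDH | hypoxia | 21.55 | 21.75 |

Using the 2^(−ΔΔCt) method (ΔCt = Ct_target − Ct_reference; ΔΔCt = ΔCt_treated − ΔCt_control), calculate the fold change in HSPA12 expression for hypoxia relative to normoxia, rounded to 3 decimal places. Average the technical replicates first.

Mean Ct: HSPA12 normoxia 28.420; HSPA12 hypoxia 22.995; GAPDH normoxia 21.795; GAPDH hypoxia 21.650
ΔCt(normoxia) = 28.420 − 21.795 = 6.625
ΔCt(hypoxia) = 22.995 − 21.650 = 1.345
ΔΔCt = 1.345 − 6.625 = -5.280
Fold change = 2^(−(-5.280)) = 2^5.280 = 38.8542

38.854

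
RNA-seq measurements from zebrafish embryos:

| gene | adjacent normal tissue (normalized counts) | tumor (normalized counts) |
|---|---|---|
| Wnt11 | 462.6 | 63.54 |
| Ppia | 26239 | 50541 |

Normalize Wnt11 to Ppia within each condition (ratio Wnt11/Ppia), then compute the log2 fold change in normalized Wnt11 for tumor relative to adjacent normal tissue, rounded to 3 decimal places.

-3.810

Wnt11/Ppia (adjacent normal tissue) = 462.6 / 26239 = 0.01763
Wnt11/Ppia (tumor) = 63.54 / 50541 = 0.0012572
Fold change = 0.0012572 / 0.01763 = 0.0713
log2(0.0713) = -3.8098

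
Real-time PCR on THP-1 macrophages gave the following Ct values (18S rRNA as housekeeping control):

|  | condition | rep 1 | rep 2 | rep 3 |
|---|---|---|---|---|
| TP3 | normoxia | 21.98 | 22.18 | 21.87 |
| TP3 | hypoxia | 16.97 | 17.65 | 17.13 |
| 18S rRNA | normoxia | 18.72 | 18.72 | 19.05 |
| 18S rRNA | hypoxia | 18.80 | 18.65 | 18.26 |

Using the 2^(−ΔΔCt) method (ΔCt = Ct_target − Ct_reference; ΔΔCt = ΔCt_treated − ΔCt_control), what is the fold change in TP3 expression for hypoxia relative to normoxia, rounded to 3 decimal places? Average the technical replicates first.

22.627

Mean Ct: TP3 normoxia 22.010; TP3 hypoxia 17.250; 18S rRNA normoxia 18.830; 18S rRNA hypoxia 18.570
ΔCt(normoxia) = 22.010 − 18.830 = 3.180
ΔCt(hypoxia) = 17.250 − 18.570 = -1.320
ΔΔCt = -1.320 − 3.180 = -4.500
Fold change = 2^(−(-4.500)) = 2^4.500 = 22.6274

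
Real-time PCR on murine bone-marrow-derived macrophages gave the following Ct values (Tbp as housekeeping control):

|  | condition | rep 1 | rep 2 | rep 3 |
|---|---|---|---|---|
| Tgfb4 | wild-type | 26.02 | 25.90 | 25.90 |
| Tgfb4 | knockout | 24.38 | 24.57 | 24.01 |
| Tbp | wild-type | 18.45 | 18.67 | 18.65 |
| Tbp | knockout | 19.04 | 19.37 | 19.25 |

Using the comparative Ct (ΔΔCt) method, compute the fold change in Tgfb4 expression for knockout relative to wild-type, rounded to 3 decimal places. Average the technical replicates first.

Mean Ct: Tgfb4 wild-type 25.940; Tgfb4 knockout 24.320; Tbp wild-type 18.590; Tbp knockout 19.220
ΔCt(wild-type) = 25.940 − 18.590 = 7.350
ΔCt(knockout) = 24.320 − 19.220 = 5.100
ΔΔCt = 5.100 − 7.350 = -2.250
Fold change = 2^(−(-2.250)) = 2^2.250 = 4.7568

4.757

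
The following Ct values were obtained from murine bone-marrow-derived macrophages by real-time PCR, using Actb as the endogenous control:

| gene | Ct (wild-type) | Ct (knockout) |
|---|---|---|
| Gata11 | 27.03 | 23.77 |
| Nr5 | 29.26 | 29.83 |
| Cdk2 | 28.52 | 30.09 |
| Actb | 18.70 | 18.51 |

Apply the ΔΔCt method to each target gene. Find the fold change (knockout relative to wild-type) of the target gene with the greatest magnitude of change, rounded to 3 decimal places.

Gata11: ΔΔCt = (23.77−18.51) − (27.03−18.70) = 5.26 − 8.33 = -3.07; fold change = 2^3.07 = 8.398
Nr5: ΔΔCt = (29.83−18.51) − (29.26−18.70) = 11.32 − 10.56 = 0.76; fold change = 2^-0.76 = 0.590
Cdk2: ΔΔCt = (30.09−18.51) − (28.52−18.70) = 11.58 − 9.82 = 1.76; fold change = 2^-1.76 = 0.295
Gata11 has the largest |ΔΔCt| = 3.07.

8.398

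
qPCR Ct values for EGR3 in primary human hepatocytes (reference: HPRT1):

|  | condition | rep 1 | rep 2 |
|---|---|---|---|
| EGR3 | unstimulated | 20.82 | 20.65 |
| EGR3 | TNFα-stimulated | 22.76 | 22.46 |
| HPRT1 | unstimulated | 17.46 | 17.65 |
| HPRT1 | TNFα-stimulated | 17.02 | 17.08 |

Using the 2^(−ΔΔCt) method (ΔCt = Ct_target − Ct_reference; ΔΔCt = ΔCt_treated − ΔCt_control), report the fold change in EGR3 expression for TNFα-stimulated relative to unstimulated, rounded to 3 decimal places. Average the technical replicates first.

0.192

Mean Ct: EGR3 unstimulated 20.735; EGR3 TNFα-stimulated 22.610; HPRT1 unstimulated 17.555; HPRT1 TNFα-stimulated 17.050
ΔCt(unstimulated) = 20.735 − 17.555 = 3.180
ΔCt(TNFα-stimulated) = 22.610 − 17.050 = 5.560
ΔΔCt = 5.560 − 3.180 = 2.380
Fold change = 2^(−2.380) = 0.1921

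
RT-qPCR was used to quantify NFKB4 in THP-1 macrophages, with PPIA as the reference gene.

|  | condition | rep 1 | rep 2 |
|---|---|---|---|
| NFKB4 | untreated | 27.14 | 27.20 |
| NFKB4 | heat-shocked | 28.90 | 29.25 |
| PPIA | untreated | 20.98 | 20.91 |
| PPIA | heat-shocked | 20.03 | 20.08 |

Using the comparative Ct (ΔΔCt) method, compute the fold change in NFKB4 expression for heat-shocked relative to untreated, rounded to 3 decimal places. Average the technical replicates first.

Mean Ct: NFKB4 untreated 27.170; NFKB4 heat-shocked 29.075; PPIA untreated 20.945; PPIA heat-shocked 20.055
ΔCt(untreated) = 27.170 − 20.945 = 6.225
ΔCt(heat-shocked) = 29.075 − 20.055 = 9.020
ΔΔCt = 9.020 − 6.225 = 2.795
Fold change = 2^(−2.795) = 0.1441

0.144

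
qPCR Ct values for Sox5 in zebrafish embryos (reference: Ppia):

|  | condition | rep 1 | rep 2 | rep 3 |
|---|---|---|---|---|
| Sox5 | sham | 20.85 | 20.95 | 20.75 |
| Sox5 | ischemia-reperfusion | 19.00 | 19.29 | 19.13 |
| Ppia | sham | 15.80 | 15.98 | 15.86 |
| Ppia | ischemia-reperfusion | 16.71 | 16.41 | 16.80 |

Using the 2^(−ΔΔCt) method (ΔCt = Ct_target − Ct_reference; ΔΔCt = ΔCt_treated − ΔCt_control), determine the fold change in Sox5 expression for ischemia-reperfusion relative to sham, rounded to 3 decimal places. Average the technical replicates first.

5.540

Mean Ct: Sox5 sham 20.850; Sox5 ischemia-reperfusion 19.140; Ppia sham 15.880; Ppia ischemia-reperfusion 16.640
ΔCt(sham) = 20.850 − 15.880 = 4.970
ΔCt(ischemia-reperfusion) = 19.140 − 16.640 = 2.500
ΔΔCt = 2.500 − 4.970 = -2.470
Fold change = 2^(−(-2.470)) = 2^2.470 = 5.5404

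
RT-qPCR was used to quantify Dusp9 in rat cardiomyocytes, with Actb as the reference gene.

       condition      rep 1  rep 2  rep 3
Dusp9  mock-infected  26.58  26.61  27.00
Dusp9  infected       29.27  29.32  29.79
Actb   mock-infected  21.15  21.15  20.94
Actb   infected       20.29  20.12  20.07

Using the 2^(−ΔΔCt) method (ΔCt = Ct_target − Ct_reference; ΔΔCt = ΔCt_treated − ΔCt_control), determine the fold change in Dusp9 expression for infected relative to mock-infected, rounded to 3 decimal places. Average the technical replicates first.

0.080

Mean Ct: Dusp9 mock-infected 26.730; Dusp9 infected 29.460; Actb mock-infected 21.080; Actb infected 20.160
ΔCt(mock-infected) = 26.730 − 21.080 = 5.650
ΔCt(infected) = 29.460 − 20.160 = 9.300
ΔΔCt = 9.300 − 5.650 = 3.650
Fold change = 2^(−3.650) = 0.0797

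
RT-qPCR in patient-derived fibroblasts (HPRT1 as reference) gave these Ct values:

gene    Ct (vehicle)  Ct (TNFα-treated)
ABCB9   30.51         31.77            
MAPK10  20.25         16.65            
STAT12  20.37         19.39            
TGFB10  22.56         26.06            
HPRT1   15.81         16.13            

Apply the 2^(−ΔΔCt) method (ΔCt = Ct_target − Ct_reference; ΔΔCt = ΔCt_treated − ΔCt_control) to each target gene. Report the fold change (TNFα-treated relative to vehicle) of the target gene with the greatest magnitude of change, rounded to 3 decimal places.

15.137

ABCB9: ΔΔCt = (31.77−16.13) − (30.51−15.81) = 15.64 − 14.70 = 0.94; fold change = 2^-0.94 = 0.521
MAPK10: ΔΔCt = (16.65−16.13) − (20.25−15.81) = 0.52 − 4.44 = -3.92; fold change = 2^3.92 = 15.137
STAT12: ΔΔCt = (19.39−16.13) − (20.37−15.81) = 3.26 − 4.56 = -1.30; fold change = 2^1.30 = 2.462
TGFB10: ΔΔCt = (26.06−16.13) − (22.56−15.81) = 9.93 − 6.75 = 3.18; fold change = 2^-3.18 = 0.110
MAPK10 has the largest |ΔΔCt| = 3.92.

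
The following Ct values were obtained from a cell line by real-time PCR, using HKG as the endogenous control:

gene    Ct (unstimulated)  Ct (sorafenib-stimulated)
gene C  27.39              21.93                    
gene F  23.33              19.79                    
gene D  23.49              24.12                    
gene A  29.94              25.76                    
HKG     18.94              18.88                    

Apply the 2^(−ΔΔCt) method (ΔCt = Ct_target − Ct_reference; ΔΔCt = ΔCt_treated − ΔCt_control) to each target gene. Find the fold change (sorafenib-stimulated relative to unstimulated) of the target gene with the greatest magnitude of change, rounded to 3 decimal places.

gene C: ΔΔCt = (21.93−18.88) − (27.39−18.94) = 3.05 − 8.45 = -5.40; fold change = 2^5.40 = 42.224
gene F: ΔΔCt = (19.79−18.88) − (23.33−18.94) = 0.91 − 4.39 = -3.48; fold change = 2^3.48 = 11.158
gene D: ΔΔCt = (24.12−18.88) − (23.49−18.94) = 5.24 − 4.55 = 0.69; fold change = 2^-0.69 = 0.620
gene A: ΔΔCt = (25.76−18.88) − (29.94−18.94) = 6.88 − 11.00 = -4.12; fold change = 2^4.12 = 17.388
gene C has the largest |ΔΔCt| = 5.40.

42.224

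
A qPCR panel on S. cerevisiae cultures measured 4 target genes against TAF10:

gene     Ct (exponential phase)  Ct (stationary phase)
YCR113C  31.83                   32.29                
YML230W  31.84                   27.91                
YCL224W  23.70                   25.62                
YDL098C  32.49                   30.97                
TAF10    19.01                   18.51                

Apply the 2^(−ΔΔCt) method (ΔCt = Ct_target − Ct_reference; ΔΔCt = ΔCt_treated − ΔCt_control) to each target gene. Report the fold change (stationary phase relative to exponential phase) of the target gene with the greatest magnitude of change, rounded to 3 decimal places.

YCR113C: ΔΔCt = (32.29−18.51) − (31.83−19.01) = 13.78 − 12.82 = 0.96; fold change = 2^-0.96 = 0.514
YML230W: ΔΔCt = (27.91−18.51) − (31.84−19.01) = 9.40 − 12.83 = -3.43; fold change = 2^3.43 = 10.778
YCL224W: ΔΔCt = (25.62−18.51) − (23.70−19.01) = 7.11 − 4.69 = 2.42; fold change = 2^-2.42 = 0.187
YDL098C: ΔΔCt = (30.97−18.51) − (32.49−19.01) = 12.46 − 13.48 = -1.02; fold change = 2^1.02 = 2.028
YML230W has the largest |ΔΔCt| = 3.43.

10.778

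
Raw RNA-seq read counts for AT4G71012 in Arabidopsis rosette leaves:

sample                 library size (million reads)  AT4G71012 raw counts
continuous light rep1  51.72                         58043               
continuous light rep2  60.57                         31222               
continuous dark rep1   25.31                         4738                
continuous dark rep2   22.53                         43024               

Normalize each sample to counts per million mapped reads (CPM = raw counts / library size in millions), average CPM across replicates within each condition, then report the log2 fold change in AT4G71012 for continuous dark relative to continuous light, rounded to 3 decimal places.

CPM(continuous light rep1) = 58043 / 51.72 = 1122.2544
CPM(continuous light rep2) = 31222 / 60.57 = 515.4697
CPM(continuous dark rep1) = 4738 / 25.31 = 187.1987
CPM(continuous dark rep2) = 43024 / 22.53 = 1909.6316
mean CPM(continuous light) = 818.8621; mean CPM(continuous dark) = 1048.4152
Fold change = 1048.4152 / 818.8621 = 1.28033
log2(1.28033) = 0.3565

0.357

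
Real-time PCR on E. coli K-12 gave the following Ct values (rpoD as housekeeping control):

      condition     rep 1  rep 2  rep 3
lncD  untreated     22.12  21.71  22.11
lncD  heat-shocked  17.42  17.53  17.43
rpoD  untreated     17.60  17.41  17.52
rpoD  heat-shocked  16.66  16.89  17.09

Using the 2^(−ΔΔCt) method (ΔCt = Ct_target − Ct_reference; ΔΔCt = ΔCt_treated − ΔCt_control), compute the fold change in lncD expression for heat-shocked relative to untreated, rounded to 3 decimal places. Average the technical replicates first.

Mean Ct: lncD untreated 21.980; lncD heat-shocked 17.460; rpoD untreated 17.510; rpoD heat-shocked 16.880
ΔCt(untreated) = 21.980 − 17.510 = 4.470
ΔCt(heat-shocked) = 17.460 − 16.880 = 0.580
ΔΔCt = 0.580 − 4.470 = -3.890
Fold change = 2^(−(-3.890)) = 2^3.890 = 14.8254

14.825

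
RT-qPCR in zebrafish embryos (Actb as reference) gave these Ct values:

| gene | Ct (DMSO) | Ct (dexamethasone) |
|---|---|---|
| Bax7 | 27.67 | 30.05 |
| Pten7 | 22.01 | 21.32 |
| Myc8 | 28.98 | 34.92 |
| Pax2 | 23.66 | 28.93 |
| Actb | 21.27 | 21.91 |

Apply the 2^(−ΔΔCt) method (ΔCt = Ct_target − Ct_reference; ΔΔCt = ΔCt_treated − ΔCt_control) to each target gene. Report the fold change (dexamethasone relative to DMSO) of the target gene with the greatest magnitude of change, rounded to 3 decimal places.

0.025

Bax7: ΔΔCt = (30.05−21.91) − (27.67−21.27) = 8.14 − 6.40 = 1.74; fold change = 2^-1.74 = 0.299
Pten7: ΔΔCt = (21.32−21.91) − (22.01−21.27) = -0.59 − 0.74 = -1.33; fold change = 2^1.33 = 2.514
Myc8: ΔΔCt = (34.92−21.91) − (28.98−21.27) = 13.01 − 7.71 = 5.30; fold change = 2^-5.30 = 0.025
Pax2: ΔΔCt = (28.93−21.91) − (23.66−21.27) = 7.02 − 2.39 = 4.63; fold change = 2^-4.63 = 0.040
Myc8 has the largest |ΔΔCt| = 5.30.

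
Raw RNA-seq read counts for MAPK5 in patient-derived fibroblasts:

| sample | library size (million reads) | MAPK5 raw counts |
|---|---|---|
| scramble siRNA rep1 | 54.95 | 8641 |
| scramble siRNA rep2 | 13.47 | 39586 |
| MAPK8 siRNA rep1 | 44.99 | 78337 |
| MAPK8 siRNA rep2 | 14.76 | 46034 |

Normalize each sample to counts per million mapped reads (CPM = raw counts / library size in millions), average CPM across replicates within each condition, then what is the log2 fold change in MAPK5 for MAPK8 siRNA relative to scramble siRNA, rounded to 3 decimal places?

CPM(scramble siRNA rep1) = 8641 / 54.95 = 157.2520
CPM(scramble siRNA rep2) = 39586 / 13.47 = 2938.8270
CPM(MAPK8 siRNA rep1) = 78337 / 44.99 = 1741.2092
CPM(MAPK8 siRNA rep2) = 46034 / 14.76 = 3118.8347
mean CPM(scramble siRNA) = 1548.0395; mean CPM(MAPK8 siRNA) = 2430.0219
Fold change = 2430.0219 / 1548.0395 = 1.56974
log2(1.56974) = 0.6505

0.651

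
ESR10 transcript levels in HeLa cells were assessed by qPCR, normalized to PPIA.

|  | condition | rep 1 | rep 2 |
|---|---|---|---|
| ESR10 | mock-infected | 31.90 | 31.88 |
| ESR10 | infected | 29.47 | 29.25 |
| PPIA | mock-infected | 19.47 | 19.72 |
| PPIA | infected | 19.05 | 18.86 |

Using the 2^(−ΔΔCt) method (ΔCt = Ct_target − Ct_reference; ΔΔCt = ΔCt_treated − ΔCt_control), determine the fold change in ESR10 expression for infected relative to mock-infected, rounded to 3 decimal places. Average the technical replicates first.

Mean Ct: ESR10 mock-infected 31.890; ESR10 infected 29.360; PPIA mock-infected 19.595; PPIA infected 18.955
ΔCt(mock-infected) = 31.890 − 19.595 = 12.295
ΔCt(infected) = 29.360 − 18.955 = 10.405
ΔΔCt = 10.405 − 12.295 = -1.890
Fold change = 2^(−(-1.890)) = 2^1.890 = 3.7064

3.706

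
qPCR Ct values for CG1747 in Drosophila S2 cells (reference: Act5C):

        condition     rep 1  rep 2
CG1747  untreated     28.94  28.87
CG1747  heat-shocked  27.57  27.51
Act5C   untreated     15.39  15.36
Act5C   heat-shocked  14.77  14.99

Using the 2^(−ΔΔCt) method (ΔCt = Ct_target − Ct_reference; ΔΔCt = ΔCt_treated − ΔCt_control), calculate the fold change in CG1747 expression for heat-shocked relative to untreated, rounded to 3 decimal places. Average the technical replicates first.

Mean Ct: CG1747 untreated 28.905; CG1747 heat-shocked 27.540; Act5C untreated 15.375; Act5C heat-shocked 14.880
ΔCt(untreated) = 28.905 − 15.375 = 13.530
ΔCt(heat-shocked) = 27.540 − 14.880 = 12.660
ΔΔCt = 12.660 − 13.530 = -0.870
Fold change = 2^(−(-0.870)) = 2^0.870 = 1.8277

1.828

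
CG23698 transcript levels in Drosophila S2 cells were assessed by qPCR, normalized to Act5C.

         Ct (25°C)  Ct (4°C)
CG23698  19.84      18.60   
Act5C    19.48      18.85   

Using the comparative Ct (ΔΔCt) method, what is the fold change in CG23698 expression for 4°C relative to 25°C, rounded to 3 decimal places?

1.526

ΔCt(25°C) = 19.840 − 19.480 = 0.360
ΔCt(4°C) = 18.600 − 18.850 = -0.250
ΔΔCt = -0.250 − 0.360 = -0.610
Fold change = 2^(−(-0.610)) = 2^0.610 = 1.5263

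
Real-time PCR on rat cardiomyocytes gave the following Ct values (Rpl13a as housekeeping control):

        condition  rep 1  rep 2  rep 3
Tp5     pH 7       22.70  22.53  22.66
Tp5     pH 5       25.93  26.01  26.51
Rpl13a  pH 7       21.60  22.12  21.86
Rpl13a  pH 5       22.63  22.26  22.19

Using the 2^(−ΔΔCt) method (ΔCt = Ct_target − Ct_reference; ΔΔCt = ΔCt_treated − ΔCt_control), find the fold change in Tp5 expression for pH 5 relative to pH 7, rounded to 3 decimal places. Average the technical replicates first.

Mean Ct: Tp5 pH 7 22.630; Tp5 pH 5 26.150; Rpl13a pH 7 21.860; Rpl13a pH 5 22.360
ΔCt(pH 7) = 22.630 − 21.860 = 0.770
ΔCt(pH 5) = 26.150 − 22.360 = 3.790
ΔΔCt = 3.790 − 0.770 = 3.020
Fold change = 2^(−3.020) = 0.1233

0.123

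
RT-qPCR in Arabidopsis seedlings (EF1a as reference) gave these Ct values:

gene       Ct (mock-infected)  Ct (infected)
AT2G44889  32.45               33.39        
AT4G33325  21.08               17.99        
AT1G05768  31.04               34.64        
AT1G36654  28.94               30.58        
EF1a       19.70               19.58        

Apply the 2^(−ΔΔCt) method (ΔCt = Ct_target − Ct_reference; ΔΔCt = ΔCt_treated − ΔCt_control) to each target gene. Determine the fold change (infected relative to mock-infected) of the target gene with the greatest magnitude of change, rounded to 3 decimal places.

AT2G44889: ΔΔCt = (33.39−19.58) − (32.45−19.70) = 13.81 − 12.75 = 1.06; fold change = 2^-1.06 = 0.480
AT4G33325: ΔΔCt = (17.99−19.58) − (21.08−19.70) = -1.59 − 1.38 = -2.97; fold change = 2^2.97 = 7.835
AT1G05768: ΔΔCt = (34.64−19.58) − (31.04−19.70) = 15.06 − 11.34 = 3.72; fold change = 2^-3.72 = 0.076
AT1G36654: ΔΔCt = (30.58−19.58) − (28.94−19.70) = 11.00 − 9.24 = 1.76; fold change = 2^-1.76 = 0.295
AT1G05768 has the largest |ΔΔCt| = 3.72.

0.076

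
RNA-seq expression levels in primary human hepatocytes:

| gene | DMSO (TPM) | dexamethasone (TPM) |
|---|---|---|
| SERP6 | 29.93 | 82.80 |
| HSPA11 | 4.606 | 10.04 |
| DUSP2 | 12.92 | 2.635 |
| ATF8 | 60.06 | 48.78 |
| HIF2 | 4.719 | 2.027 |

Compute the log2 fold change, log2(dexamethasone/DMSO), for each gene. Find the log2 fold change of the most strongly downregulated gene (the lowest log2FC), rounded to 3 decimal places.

-2.294

log2(82.80/29.93) = 1.468  (SERP6)
log2(10.04/4.606) = 1.124  (HSPA11)
log2(2.635/12.92) = -2.294  (DUSP2)
log2(48.78/60.06) = -0.300  (ATF8)
log2(2.027/4.719) = -1.219  (HIF2)
DUSP2 is most strongly downregulated.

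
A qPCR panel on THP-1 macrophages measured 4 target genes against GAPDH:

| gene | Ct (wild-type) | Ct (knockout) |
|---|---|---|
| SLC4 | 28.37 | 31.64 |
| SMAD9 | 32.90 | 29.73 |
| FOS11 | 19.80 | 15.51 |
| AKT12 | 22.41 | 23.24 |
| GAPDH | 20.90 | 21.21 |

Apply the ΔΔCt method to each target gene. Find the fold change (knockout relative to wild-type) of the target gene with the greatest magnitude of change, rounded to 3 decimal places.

24.251

SLC4: ΔΔCt = (31.64−21.21) − (28.37−20.90) = 10.43 − 7.47 = 2.96; fold change = 2^-2.96 = 0.129
SMAD9: ΔΔCt = (29.73−21.21) − (32.90−20.90) = 8.52 − 12.00 = -3.48; fold change = 2^3.48 = 11.158
FOS11: ΔΔCt = (15.51−21.21) − (19.80−20.90) = -5.70 − (-1.10) = -4.60; fold change = 2^4.60 = 24.251
AKT12: ΔΔCt = (23.24−21.21) − (22.41−20.90) = 2.03 − 1.51 = 0.52; fold change = 2^-0.52 = 0.697
FOS11 has the largest |ΔΔCt| = 4.60.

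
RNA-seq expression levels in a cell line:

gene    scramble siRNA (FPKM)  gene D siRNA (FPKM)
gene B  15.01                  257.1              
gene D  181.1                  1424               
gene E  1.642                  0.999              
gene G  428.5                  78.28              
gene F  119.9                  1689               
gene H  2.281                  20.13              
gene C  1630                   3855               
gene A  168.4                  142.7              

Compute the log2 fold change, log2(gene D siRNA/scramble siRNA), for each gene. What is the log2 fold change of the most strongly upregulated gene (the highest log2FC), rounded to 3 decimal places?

4.098

log2(257.1/15.01) = 4.098  (gene B)
log2(1424/181.1) = 2.975  (gene D)
log2(0.999/1.642) = -0.717  (gene E)
log2(78.28/428.5) = -2.453  (gene G)
log2(1689/119.9) = 3.816  (gene F)
log2(20.13/2.281) = 3.142  (gene H)
log2(3855/1630) = 1.242  (gene C)
log2(142.7/168.4) = -0.239  (gene A)
gene B is most strongly upregulated.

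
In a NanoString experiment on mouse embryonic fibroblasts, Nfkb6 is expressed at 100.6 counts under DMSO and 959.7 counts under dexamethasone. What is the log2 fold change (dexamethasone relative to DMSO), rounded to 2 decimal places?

3.25

Fold change = 959.7 / 100.6 = 9.5398
log2(9.5398) = 3.254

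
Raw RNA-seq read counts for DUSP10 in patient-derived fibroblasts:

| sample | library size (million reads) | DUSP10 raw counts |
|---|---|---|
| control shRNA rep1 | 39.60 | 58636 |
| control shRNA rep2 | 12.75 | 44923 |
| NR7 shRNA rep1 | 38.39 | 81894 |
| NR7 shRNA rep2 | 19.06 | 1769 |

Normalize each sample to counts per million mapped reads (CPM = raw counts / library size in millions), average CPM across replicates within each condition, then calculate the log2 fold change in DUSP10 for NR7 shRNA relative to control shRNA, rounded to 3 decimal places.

CPM(control shRNA rep1) = 58636 / 39.60 = 1480.7071
CPM(control shRNA rep2) = 44923 / 12.75 = 3523.3725
CPM(NR7 shRNA rep1) = 81894 / 38.39 = 2133.2118
CPM(NR7 shRNA rep2) = 1769 / 19.06 = 92.8122
mean CPM(control shRNA) = 2502.0398; mean CPM(NR7 shRNA) = 1113.0120
Fold change = 1113.0120 / 2502.0398 = 0.44484
log2(0.44484) = -1.1686

-1.169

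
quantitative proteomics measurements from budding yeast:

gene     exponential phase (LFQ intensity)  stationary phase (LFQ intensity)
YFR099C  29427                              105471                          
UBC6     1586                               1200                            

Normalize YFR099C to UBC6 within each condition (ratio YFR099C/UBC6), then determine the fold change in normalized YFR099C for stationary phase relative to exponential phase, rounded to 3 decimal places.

4.737

YFR099C/UBC6 (exponential phase) = 29427 / 1586 = 18.554
YFR099C/UBC6 (stationary phase) = 105471 / 1200 = 87.892
Fold change = 87.892 / 18.554 = 4.7371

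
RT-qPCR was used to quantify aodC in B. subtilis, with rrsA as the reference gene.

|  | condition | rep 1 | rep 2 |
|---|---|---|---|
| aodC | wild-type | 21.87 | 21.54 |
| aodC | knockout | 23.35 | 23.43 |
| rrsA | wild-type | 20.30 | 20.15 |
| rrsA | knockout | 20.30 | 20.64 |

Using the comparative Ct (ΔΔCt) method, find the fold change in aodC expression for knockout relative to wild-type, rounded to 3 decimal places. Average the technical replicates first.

0.369

Mean Ct: aodC wild-type 21.705; aodC knockout 23.390; rrsA wild-type 20.225; rrsA knockout 20.470
ΔCt(wild-type) = 21.705 − 20.225 = 1.480
ΔCt(knockout) = 23.390 − 20.470 = 2.920
ΔΔCt = 2.920 − 1.480 = 1.440
Fold change = 2^(−1.440) = 0.3686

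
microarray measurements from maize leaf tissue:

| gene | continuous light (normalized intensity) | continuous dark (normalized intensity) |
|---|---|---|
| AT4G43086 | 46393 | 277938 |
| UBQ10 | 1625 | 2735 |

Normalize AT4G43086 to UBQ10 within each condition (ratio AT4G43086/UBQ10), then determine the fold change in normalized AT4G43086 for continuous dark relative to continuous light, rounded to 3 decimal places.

3.560

AT4G43086/UBQ10 (continuous light) = 46393 / 1625 = 28.55
AT4G43086/UBQ10 (continuous dark) = 277938 / 2735 = 101.62
Fold change = 101.62 / 28.55 = 3.5595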